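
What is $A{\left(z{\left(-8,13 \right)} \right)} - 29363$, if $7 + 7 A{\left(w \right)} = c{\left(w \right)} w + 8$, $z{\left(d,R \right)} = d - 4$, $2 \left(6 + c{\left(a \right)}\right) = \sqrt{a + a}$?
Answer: $- \frac{205468}{7} - \frac{12 i \sqrt{6}}{7} \approx -29353.0 - 4.1991 i$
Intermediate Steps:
$c{\left(a \right)} = -6 + \frac{\sqrt{2} \sqrt{a}}{2}$ ($c{\left(a \right)} = -6 + \frac{\sqrt{a + a}}{2} = -6 + \frac{\sqrt{2 a}}{2} = -6 + \frac{\sqrt{2} \sqrt{a}}{2}$)
$z{\left(d,R \right)} = -4 + d$ ($z{\left(d,R \right)} = d - 4 = -4 + d$)
$A{\left(w \right)} = \frac{1}{7} + \frac{w \left(-6 + \frac{\sqrt{2} \sqrt{w}}{2}\right)}{7}$ ($A{\left(w \right)} = -1 + \frac{\left(-6 + \frac{\sqrt{2} \sqrt{w}}{2}\right) w + 8}{7} = -1 + \frac{w \left(-6 + \frac{\sqrt{2} \sqrt{w}}{2}\right) + 8}{7} = -1 + \frac{8 + w \left(-6 + \frac{\sqrt{2} \sqrt{w}}{2}\right)}{7} = -1 + \left(\frac{8}{7} + \frac{w \left(-6 + \frac{\sqrt{2} \sqrt{w}}{2}\right)}{7}\right) = \frac{1}{7} + \frac{w \left(-6 + \frac{\sqrt{2} \sqrt{w}}{2}\right)}{7}$)
$A{\left(z{\left(-8,13 \right)} \right)} - 29363 = \left(\frac{1}{7} + \frac{\left(-4 - 8\right) \left(-12 + \sqrt{2} \sqrt{-4 - 8}\right)}{14}\right) - 29363 = \left(\frac{1}{7} + \frac{1}{14} \left(-12\right) \left(-12 + \sqrt{2} \sqrt{-12}\right)\right) - 29363 = \left(\frac{1}{7} + \frac{1}{14} \left(-12\right) \left(-12 + \sqrt{2} \cdot 2 i \sqrt{3}\right)\right) - 29363 = \left(\frac{1}{7} + \frac{1}{14} \left(-12\right) \left(-12 + 2 i \sqrt{6}\right)\right) - 29363 = \left(\frac{1}{7} + \left(\frac{72}{7} - \frac{12 i \sqrt{6}}{7}\right)\right) - 29363 = \left(\frac{73}{7} - \frac{12 i \sqrt{6}}{7}\right) - 29363 = - \frac{205468}{7} - \frac{12 i \sqrt{6}}{7}$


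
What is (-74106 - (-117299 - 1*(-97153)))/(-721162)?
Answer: 26980/360581 ≈ 0.074824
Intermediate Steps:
(-74106 - (-117299 - 1*(-97153)))/(-721162) = (-74106 - (-117299 + 97153))*(-1/721162) = (-74106 - 1*(-20146))*(-1/721162) = (-74106 + 20146)*(-1/721162) = -53960*(-1/721162) = 26980/360581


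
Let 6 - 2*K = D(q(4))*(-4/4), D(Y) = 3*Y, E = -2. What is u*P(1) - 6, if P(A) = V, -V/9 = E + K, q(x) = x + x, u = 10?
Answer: -1176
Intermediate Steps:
q(x) = 2*x
K = 15 (K = 3 - 3*(2*4)*(-4/4)/2 = 3 - 3*8*(-4*1/4)/2 = 3 - 12*(-1) = 3 - 1/2*(-24) = 3 + 12 = 15)
V = -117 (V = -9*(-2 + 15) = -9*13 = -117)
P(A) = -117
u*P(1) - 6 = 10*(-117) - 6 = -1170 - 6 = -1176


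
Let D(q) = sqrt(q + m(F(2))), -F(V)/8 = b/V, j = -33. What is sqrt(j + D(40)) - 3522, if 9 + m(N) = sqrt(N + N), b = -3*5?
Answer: -3522 + I*sqrt(33 - sqrt(31 + 2*sqrt(30))) ≈ -3522.0 + 5.15*I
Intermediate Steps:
b = -15
F(V) = 120/V (F(V) = -(-120)/V = 120/V)
m(N) = -9 + sqrt(2)*sqrt(N) (m(N) = -9 + sqrt(N + N) = -9 + sqrt(2*N) = -9 + sqrt(2)*sqrt(N))
D(q) = sqrt(-9 + q + 2*sqrt(30)) (D(q) = sqrt(q + (-9 + sqrt(2)*sqrt(120/2))) = sqrt(q + (-9 + sqrt(2)*sqrt(120*(1/2)))) = sqrt(q + (-9 + sqrt(2)*sqrt(60))) = sqrt(q + (-9 + sqrt(2)*(2*sqrt(15)))) = sqrt(q + (-9 + 2*sqrt(30))) = sqrt(-9 + q + 2*sqrt(30)))
sqrt(j + D(40)) - 3522 = sqrt(-33 + sqrt(-9 + 40 + 2*sqrt(30))) - 3522 = sqrt(-33 + sqrt(31 + 2*sqrt(30))) - 3522 = -3522 + sqrt(-33 + sqrt(31 + 2*sqrt(30)))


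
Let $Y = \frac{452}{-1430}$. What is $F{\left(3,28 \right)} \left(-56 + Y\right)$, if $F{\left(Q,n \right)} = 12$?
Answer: $- \frac{483192}{715} \approx -675.79$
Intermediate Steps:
$Y = - \frac{226}{715}$ ($Y = 452 \left(- \frac{1}{1430}\right) = - \frac{226}{715} \approx -0.31608$)
$F{\left(3,28 \right)} \left(-56 + Y\right) = 12 \left(-56 - \frac{226}{715}\right) = 12 \left(- \frac{40266}{715}\right) = - \frac{483192}{715}$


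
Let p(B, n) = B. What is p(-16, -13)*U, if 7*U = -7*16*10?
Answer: 2560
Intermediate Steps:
U = -160 (U = (-7*16*10)/7 = (-112*10)/7 = (⅐)*(-1120) = -160)
p(-16, -13)*U = -16*(-160) = 2560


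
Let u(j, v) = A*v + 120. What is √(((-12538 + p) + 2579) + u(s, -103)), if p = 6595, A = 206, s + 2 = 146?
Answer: 9*I*√302 ≈ 156.4*I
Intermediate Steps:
s = 144 (s = -2 + 146 = 144)
u(j, v) = 120 + 206*v (u(j, v) = 206*v + 120 = 120 + 206*v)
√(((-12538 + p) + 2579) + u(s, -103)) = √(((-12538 + 6595) + 2579) + (120 + 206*(-103))) = √((-5943 + 2579) + (120 - 21218)) = √(-3364 - 21098) = √(-24462) = 9*I*√302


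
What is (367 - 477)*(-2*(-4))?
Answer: -880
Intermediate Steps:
(367 - 477)*(-2*(-4)) = -110*8 = -880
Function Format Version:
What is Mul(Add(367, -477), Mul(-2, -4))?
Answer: -880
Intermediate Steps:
Mul(Add(367, -477), Mul(-2, -4)) = Mul(-110, 8) = -880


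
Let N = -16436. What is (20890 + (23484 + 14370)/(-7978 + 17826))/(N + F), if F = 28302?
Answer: 102881287/58428184 ≈ 1.7608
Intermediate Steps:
(20890 + (23484 + 14370)/(-7978 + 17826))/(N + F) = (20890 + (23484 + 14370)/(-7978 + 17826))/(-16436 + 28302) = (20890 + 37854/9848)/11866 = (20890 + 37854*(1/9848))*(1/11866) = (20890 + 18927/4924)*(1/11866) = (102881287/4924)*(1/11866) = 102881287/58428184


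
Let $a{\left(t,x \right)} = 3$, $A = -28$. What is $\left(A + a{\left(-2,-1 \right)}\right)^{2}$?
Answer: $625$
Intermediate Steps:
$\left(A + a{\left(-2,-1 \right)}\right)^{2} = \left(-28 + 3\right)^{2} = \left(-25\right)^{2} = 625$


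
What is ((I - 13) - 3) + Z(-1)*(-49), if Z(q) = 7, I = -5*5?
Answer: -384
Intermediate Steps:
I = -25
((I - 13) - 3) + Z(-1)*(-49) = ((-25 - 13) - 3) + 7*(-49) = (-38 - 3) - 343 = -41 - 343 = -384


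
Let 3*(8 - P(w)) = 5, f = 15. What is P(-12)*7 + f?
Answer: 178/3 ≈ 59.333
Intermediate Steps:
P(w) = 19/3 (P(w) = 8 - 1/3*5 = 8 - 5/3 = 19/3)
P(-12)*7 + f = (19/3)*7 + 15 = 133/3 + 15 = 178/3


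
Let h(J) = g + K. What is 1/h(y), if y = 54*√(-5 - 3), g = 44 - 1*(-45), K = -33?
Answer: 1/56 ≈ 0.017857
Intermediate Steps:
g = 89 (g = 44 + 45 = 89)
y = 108*I*√2 (y = 54*√(-8) = 54*(2*I*√2) = 108*I*√2 ≈ 152.74*I)
h(J) = 56 (h(J) = 89 - 33 = 56)
1/h(y) = 1/56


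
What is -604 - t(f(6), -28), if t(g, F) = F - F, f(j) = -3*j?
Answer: -604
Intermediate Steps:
t(g, F) = 0
-604 - t(f(6), -28) = -604 - 1*0 = -604 + 0 = -604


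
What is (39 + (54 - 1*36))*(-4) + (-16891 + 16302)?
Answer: -817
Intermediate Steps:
(39 + (54 - 1*36))*(-4) + (-16891 + 16302) = (39 + (54 - 36))*(-4) - 589 = (39 + 18)*(-4) - 589 = 57*(-4) - 589 = -228 - 589 = -817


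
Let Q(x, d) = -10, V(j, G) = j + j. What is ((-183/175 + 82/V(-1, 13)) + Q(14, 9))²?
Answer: 82955664/30625 ≈ 2708.8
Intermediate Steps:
V(j, G) = 2*j
((-183/175 + 82/V(-1, 13)) + Q(14, 9))² = ((-183/175 + 82/((2*(-1)))) - 10)² = ((-183*1/175 + 82/(-2)) - 10)² = ((-183/175 + 82*(-½)) - 10)² = ((-183/175 - 41) - 10)² = (-7358/175 - 10)² = (-9108/175)² = 82955664/30625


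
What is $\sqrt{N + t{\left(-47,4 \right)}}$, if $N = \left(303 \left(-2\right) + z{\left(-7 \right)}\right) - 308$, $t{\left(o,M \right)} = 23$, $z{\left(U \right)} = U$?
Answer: $i \sqrt{898} \approx 29.967 i$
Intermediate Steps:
$N = -921$ ($N = \left(303 \left(-2\right) - 7\right) - 308 = \left(-606 - 7\right) - 308 = -613 - 308 = -921$)
$\sqrt{N + t{\left(-47,4 \right)}} = \sqrt{-921 + 23} = \sqrt{-898} = i \sqrt{898}$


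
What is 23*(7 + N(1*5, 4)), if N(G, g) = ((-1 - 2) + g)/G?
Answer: 828/5 ≈ 165.60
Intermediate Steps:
N(G, g) = (-3 + g)/G
23*(7 + N(1*5, 4)) = 23*(7 + (-3 + 4)/((1*5))) = 23*(7 + 1/5) = 23*(7 + (⅕)*1) = 23*(7 + ⅕) = 23*(36/5) = 828/5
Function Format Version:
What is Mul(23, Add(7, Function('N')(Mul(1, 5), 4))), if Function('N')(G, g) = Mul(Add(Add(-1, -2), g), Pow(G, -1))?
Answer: Rational(828, 5) ≈ 165.60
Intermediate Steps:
Function('N')(G, g) = Mul(Pow(G, -1), Add(-3, g)) (Function('N')(G, g) = Mul(Add(-3, g), Pow(G, -1)) = Mul(Pow(G, -1), Add(-3, g)))
Mul(23, Add(7, Function('N')(Mul(1, 5), 4))) = Mul(23, Add(7, Mul(Pow(Mul(1, 5), -1), Add(-3, 4)))) = Mul(23, Add(7, Mul(Pow(5, -1), 1))) = Mul(23, Add(7, Mul(Rational(1, 5), 1))) = Mul(23, Add(7, Rational(1, 5))) = Mul(23, Rational(36, 5)) = Rational(828, 5)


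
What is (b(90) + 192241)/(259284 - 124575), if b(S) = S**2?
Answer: 200341/134709 ≈ 1.4872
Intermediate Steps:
(b(90) + 192241)/(259284 - 124575) = (90**2 + 192241)/(259284 - 124575) = (8100 + 192241)/134709 = 200341*(1/134709) = 200341/134709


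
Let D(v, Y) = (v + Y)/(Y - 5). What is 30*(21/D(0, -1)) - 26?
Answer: 3754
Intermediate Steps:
D(v, Y) = (Y + v)/(-5 + Y)
30*(21/D(0, -1)) - 26 = 30*(21/(((-1 + 0)/(-5 - 1)))) - 26 = 30*(21/((-1/(-6)))) - 26 = 30*(21/((-1/6*(-1)))) - 26 = 30*(21/(1/6)) - 26 = 30*(21*6) - 26 = 30*126 - 26 = 3780 - 26 = 3754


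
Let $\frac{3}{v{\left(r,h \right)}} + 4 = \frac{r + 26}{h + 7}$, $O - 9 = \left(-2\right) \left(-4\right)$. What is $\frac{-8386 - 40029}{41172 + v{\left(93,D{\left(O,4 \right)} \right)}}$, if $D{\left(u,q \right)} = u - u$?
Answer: $- \frac{629395}{535239} \approx -1.1759$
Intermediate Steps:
$O = 17$ ($O = 9 - -8 = 9 + 8 = 17$)
$D{\left(u,q \right)} = 0$
$v{\left(r,h \right)} = \frac{3}{-4 + \frac{26 + r}{7 + h}}$ ($v{\left(r,h \right)} = \frac{3}{-4 + \frac{r + 26}{h + 7}} = \frac{3}{-4 + \frac{26 + r}{7 + h}}$)
$\frac{-8386 - 40029}{41172 + v{\left(93,D{\left(O,4 \right)} \right)}} = \frac{-8386 - 40029}{41172 + \frac{3 \left(7 + 0\right)}{-2 + 93 - 0}} = - \frac{48415}{41172 + 3 \frac{1}{-2 + 93 + 0} \cdot 7} = - \frac{48415}{41172 + 3 \cdot \frac{1}{91} \cdot 7} = - \frac{48415}{41172 + \frac{3}{13}} = - \frac{48415}{\frac{535239}{13}} = \left(-48415\right) \frac{13}{535239} = - \frac{629395}{535239}$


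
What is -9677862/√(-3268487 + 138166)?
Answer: 9677862*I*√3130321/3130321 ≈ 5470.0*I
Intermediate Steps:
-9677862/√(-3268487 + 138166) = -9677862*(-I*√3130321/3130321) = -(-9677862)*I*√3130321/3130321 = 9677862*I*√3130321/3130321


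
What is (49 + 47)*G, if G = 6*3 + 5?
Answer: 2208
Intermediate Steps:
G = 23 (G = 18 + 5 = 23)
(49 + 47)*G = (49 + 47)*23 = 96*23 = 2208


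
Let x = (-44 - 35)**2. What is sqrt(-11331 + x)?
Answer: I*sqrt(5090) ≈ 71.344*I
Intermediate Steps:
x = 6241 (x = (-79)**2 = 6241)
sqrt(-11331 + x) = sqrt(-11331 + 6241) = sqrt(-5090) = I*sqrt(5090)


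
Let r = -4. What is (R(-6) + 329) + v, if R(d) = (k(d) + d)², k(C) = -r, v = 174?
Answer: 507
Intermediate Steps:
k(C) = 4 (k(C) = -1*(-4) = 4)
R(d) = (4 + d)²
(R(-6) + 329) + v = ((4 - 6)² + 329) + 174 = ((-2)² + 329) + 174 = (4 + 329) + 174 = 333 + 174 = 507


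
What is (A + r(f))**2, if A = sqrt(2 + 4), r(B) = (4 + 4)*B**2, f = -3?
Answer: (72 + sqrt(6))**2 ≈ 5542.7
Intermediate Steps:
r(B) = 8*B**2
A = sqrt(6) ≈ 2.4495
(A + r(f))**2 = (sqrt(6) + 8*(-3)**2)**2 = (sqrt(6) + 8*9)**2 = (sqrt(6) + 72)**2 = (72 + sqrt(6))**2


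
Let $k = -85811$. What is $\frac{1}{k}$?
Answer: $- \frac{1}{85811} \approx -1.1654 \cdot 10^{-5}$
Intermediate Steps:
$\frac{1}{k} = \frac{1}{-85811} = - \frac{1}{85811}$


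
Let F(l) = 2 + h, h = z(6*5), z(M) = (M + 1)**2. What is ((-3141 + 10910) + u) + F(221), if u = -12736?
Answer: -4004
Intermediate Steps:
z(M) = (1 + M)**2
h = 961 (h = (1 + 6*5)**2 = (1 + 30)**2 = 31**2 = 961)
F(l) = 963 (F(l) = 2 + 961 = 963)
((-3141 + 10910) + u) + F(221) = ((-3141 + 10910) - 12736) + 963 = (7769 - 12736) + 963 = -4967 + 963 = -4004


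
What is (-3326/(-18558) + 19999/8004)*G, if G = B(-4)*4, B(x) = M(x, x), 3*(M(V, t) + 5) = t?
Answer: -1259582029/18567279 ≈ -67.839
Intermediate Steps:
M(V, t) = -5 + t/3
B(x) = -5 + x/3
G = -76/3 (G = (-5 + (1/3)*(-4))*4 = (-5 - 4/3)*4 = -19/3*4 = -76/3 ≈ -25.333)
(-3326/(-18558) + 19999/8004)*G = (-3326/(-18558) + 19999/8004)*(-76/3) = (-3326*(-1/18558) + 19999*(1/8004))*(-76/3) = (1663/9279 + 19999/8004)*(-76/3) = (66293791/24756372)*(-76/3) = -1259582029/18567279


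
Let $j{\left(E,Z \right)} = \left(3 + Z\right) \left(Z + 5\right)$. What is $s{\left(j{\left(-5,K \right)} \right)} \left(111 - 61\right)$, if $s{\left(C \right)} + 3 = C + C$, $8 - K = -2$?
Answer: $19350$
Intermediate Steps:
$K = 10$ ($K = 8 - -2 = 8 + 2 = 10$)
$j{\left(E,Z \right)} = \left(3 + Z\right) \left(5 + Z\right)$
$s{\left(C \right)} = -3 + 2 C$ ($s{\left(C \right)} = -3 + \left(C + C\right) = -3 + 2 C$)
$s{\left(j{\left(-5,K \right)} \right)} \left(111 - 61\right) = \left(-3 + 2 \left(15 + 10^{2} + 8 \cdot 10\right)\right) \left(111 - 61\right) = \left(-3 + 2 \left(15 + 100 + 80\right)\right) \left(111 - 61\right) = \left(-3 + 2 \cdot 195\right) 50 = \left(-3 + 390\right) 50 = 387 \cdot 50 = 19350$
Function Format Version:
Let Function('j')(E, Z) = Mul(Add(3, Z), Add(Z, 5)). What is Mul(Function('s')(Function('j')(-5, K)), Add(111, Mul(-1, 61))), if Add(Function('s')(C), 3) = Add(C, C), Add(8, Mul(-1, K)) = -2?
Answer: 19350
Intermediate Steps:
K = 10 (K = Add(8, Mul(-1, -2)) = Add(8, 2) = 10)
Function('j')(E, Z) = Mul(Add(3, Z), Add(5, Z))
Function('s')(C) = Add(-3, Mul(2, C)) (Function('s')(C) = Add(-3, Add(C, C)) = Add(-3, Mul(2, C)))
Mul(Function('s')(Function('j')(-5, K)), Add(111, Mul(-1, 61))) = Mul(Add(-3, Mul(2, Add(15, Pow(10, 2), Mul(8, 10)))), Add(111, Mul(-1, 61))) = Mul(Add(-3, Mul(2, Add(15, 100, 80))), Add(111, -61)) = Mul(Add(-3, Mul(2, 195)), 50) = Mul(Add(-3, 390), 50) = Mul(387, 50) = 19350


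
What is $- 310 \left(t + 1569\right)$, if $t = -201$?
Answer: $-424080$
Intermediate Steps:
$- 310 \left(t + 1569\right) = - 310 \left(-201 + 1569\right) = \left(-310\right) 1368 = -424080$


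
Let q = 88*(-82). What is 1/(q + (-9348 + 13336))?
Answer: -1/3228 ≈ -0.00030979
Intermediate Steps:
q = -7216
1/(q + (-9348 + 13336)) = 1/(-7216 + (-9348 + 13336)) = 1/(-7216 + 3988) = 1/(-3228) = -1/3228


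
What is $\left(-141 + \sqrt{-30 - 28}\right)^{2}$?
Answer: $\left(141 - i \sqrt{58}\right)^{2} \approx 19823.0 - 2147.6 i$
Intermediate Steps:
$\left(-141 + \sqrt{-30 - 28}\right)^{2} = \left(-141 + \sqrt{-58}\right)^{2} = \left(-141 + i \sqrt{58}\right)^{2}$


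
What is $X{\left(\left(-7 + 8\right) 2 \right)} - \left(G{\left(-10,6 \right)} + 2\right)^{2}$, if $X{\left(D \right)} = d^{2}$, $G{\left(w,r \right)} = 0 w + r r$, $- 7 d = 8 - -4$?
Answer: $- \frac{70612}{49} \approx -1441.1$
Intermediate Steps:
$d = - \frac{12}{7}$ ($d = - \frac{8 - -4}{7} = - \frac{8 + 4}{7} = \left(- \frac{1}{7}\right) 12 = - \frac{12}{7} \approx -1.7143$)
$G{\left(w,r \right)} = r^{2}$ ($G{\left(w,r \right)} = 0 + r^{2} = r^{2}$)
$X{\left(D \right)} = \frac{144}{49}$ ($X{\left(D \right)} = \left(- \frac{12}{7}\right)^{2} = \frac{144}{49}$)
$X{\left(\left(-7 + 8\right) 2 \right)} - \left(G{\left(-10,6 \right)} + 2\right)^{2} = \frac{144}{49} - \left(6^{2} + 2\right)^{2} = \frac{144}{49} - \left(36 + 2\right)^{2} = \frac{144}{49} - 38^{2} = \frac{144}{49} - 1444 = - \frac{70612}{49}$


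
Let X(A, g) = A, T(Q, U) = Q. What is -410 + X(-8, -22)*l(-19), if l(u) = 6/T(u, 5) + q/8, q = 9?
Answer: -7913/19 ≈ -416.47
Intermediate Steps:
l(u) = 9/8 + 6/u (l(u) = 6/u + 9/8 = 9/8 + 6/u)
-410 + X(-8, -22)*l(-19) = -410 - 8*(9/8 + 6/(-19)) = -410 - 8*(9/8 + 6*(-1/19)) = -410 - 8*(9/8 - 6/19) = -410 - 8*123/152 = -410 - 123/19 = -7913/19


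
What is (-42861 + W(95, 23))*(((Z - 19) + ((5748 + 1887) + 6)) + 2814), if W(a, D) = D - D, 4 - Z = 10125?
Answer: -13501215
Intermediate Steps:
Z = -10121 (Z = 4 - 1*10125 = 4 - 10125 = -10121)
W(a, D) = 0
(-42861 + W(95, 23))*(((Z - 19) + ((5748 + 1887) + 6)) + 2814) = (-42861 + 0)*(((-10121 - 19) + ((5748 + 1887) + 6)) + 2814) = -42861*((-10140 + (7635 + 6)) + 2814) = -42861*((-10140 + 7641) + 2814) = -42861*(-2499 + 2814) = -42861*315 = -13501215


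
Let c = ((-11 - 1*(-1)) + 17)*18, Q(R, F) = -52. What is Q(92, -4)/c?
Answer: -26/63 ≈ -0.41270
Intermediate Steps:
c = 126 (c = ((-11 + 1) + 17)*18 = (-10 + 17)*18 = 7*18 = 126)
Q(92, -4)/c = -52/126 = -52*1/126 = -26/63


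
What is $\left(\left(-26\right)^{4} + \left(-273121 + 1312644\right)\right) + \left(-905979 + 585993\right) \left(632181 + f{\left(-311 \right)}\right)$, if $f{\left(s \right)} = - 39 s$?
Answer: $-206168683161$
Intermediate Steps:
$\left(\left(-26\right)^{4} + \left(-273121 + 1312644\right)\right) + \left(-905979 + 585993\right) \left(632181 + f{\left(-311 \right)}\right) = \left(\left(-26\right)^{4} + \left(-273121 + 1312644\right)\right) + \left(-905979 + 585993\right) \left(632181 - -12129\right) = \left(456976 + 1039523\right) - 319986 \left(632181 + 12129\right) = 1496499 - 206170179660 = -206168683161$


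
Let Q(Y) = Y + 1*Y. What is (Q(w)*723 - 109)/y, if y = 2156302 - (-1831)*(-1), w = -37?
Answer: -53611/2154471 ≈ -0.024884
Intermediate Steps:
Q(Y) = 2*Y (Q(Y) = Y + Y = 2*Y)
y = 2154471 (y = 2156302 - 1*1831 = 2156302 - 1831 = 2154471)
(Q(w)*723 - 109)/y = ((2*(-37))*723 - 109)/2154471 = (-74*723 - 109)*(1/2154471) = (-53502 - 109)*(1/2154471) = -53611*1/2154471 = -53611/2154471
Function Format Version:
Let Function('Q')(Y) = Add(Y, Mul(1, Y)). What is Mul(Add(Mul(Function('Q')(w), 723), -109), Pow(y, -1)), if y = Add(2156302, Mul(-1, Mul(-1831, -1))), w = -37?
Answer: Rational(-53611, 2154471) ≈ -0.024884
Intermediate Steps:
Function('Q')(Y) = Mul(2, Y) (Function('Q')(Y) = Add(Y, Y) = Mul(2, Y))
y = 2154471 (y = Add(2156302, Mul(-1, 1831)) = Add(2156302, -1831) = 2154471)
Mul(Add(Mul(Function('Q')(w), 723), -109), Pow(y, -1)) = Mul(Add(Mul(Mul(2, -37), 723), -109), Pow(2154471, -1)) = Mul(Add(Mul(-74, 723), -109), Rational(1, 2154471)) = Mul(Add(-53502, -109), Rational(1, 2154471)) = Mul(-53611, Rational(1, 2154471)) = Rational(-53611, 2154471)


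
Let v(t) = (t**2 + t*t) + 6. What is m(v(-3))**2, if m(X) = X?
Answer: 576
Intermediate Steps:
v(t) = 6 + 2*t**2 (v(t) = (t**2 + t**2) + 6 = 2*t**2 + 6 = 6 + 2*t**2)
m(v(-3))**2 = (6 + 2*(-3)**2)**2 = (6 + 2*9)**2 = (6 + 18)**2 = 24**2 = 576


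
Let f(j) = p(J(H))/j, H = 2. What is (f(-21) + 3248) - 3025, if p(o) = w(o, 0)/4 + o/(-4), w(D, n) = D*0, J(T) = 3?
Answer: 6245/28 ≈ 223.04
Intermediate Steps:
w(D, n) = 0
p(o) = -o/4 (p(o) = 0/4 + o/(-4) = 0*(¼) + o*(-¼) = 0 - o/4 = -o/4)
f(j) = -3/(4*j) (f(j) = (-¼*3)/j = -3/(4*j))
(f(-21) + 3248) - 3025 = (-¾/(-21) + 3248) - 3025 = (-¾*(-1/21) + 3248) - 3025 = (1/28 + 3248) - 3025 = 90945/28 - 3025 = 6245/28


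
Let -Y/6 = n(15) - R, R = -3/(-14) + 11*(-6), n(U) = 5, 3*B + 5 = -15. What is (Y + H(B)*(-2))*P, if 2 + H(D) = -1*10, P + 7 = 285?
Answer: -779790/7 ≈ -1.1140e+5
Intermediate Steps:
B = -20/3 (B = -5/3 + (⅓)*(-15) = -5/3 - 5 = -20/3 ≈ -6.6667)
P = 278 (P = -7 + 285 = 278)
R = -921/14 (R = -3*(-1/14) - 66 = 3/14 - 66 = -921/14 ≈ -65.786)
H(D) = -12 (H(D) = -2 - 1*10 = -2 - 10 = -12)
Y = -2973/7 (Y = -6*(5 - 1*(-921/14)) = -6*(5 + 921/14) = -6*991/14 = -2973/7 ≈ -424.71)
(Y + H(B)*(-2))*P = (-2973/7 - 12*(-2))*278 = (-2973/7 + 24)*278 = -2805/7*278 = -779790/7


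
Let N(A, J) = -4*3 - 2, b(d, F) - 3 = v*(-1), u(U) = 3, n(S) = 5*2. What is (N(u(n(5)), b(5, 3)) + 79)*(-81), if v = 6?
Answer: -5265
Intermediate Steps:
n(S) = 10
b(d, F) = -3 (b(d, F) = 3 + 6*(-1) = 3 - 6 = -3)
N(A, J) = -14 (N(A, J) = -12 - 2 = -14)
(N(u(n(5)), b(5, 3)) + 79)*(-81) = (-14 + 79)*(-81) = 65*(-81) = -5265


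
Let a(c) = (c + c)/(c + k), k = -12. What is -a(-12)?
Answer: -1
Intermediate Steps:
a(c) = 2*c/(-12 + c) (a(c) = (c + c)/(c - 12) = (2*c)/(-12 + c) = 2*c/(-12 + c))
-a(-12) = -2*(-12)/(-12 - 12) = -2*(-12)/(-24) = -2*(-12)*(-1)/24 = -1*1 = -1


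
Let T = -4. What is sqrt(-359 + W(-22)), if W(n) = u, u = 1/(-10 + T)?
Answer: I*sqrt(70378)/14 ≈ 18.949*I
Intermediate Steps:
u = -1/14 (u = 1/(-10 - 4) = 1/(-14) = -1/14 ≈ -0.071429)
W(n) = -1/14
sqrt(-359 + W(-22)) = sqrt(-359 - 1/14) = sqrt(-5027/14) = I*sqrt(70378)/14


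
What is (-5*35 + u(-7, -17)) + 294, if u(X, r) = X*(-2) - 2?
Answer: 131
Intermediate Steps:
u(X, r) = -2 - 2*X (u(X, r) = -2*X - 2 = -2 - 2*X)
(-5*35 + u(-7, -17)) + 294 = (-5*35 + (-2 - 2*(-7))) + 294 = (-175 + (-2 + 14)) + 294 = (-175 + 12) + 294 = -163 + 294 = 131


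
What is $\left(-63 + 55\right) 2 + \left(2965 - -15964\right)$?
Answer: $18913$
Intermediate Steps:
$\left(-63 + 55\right) 2 + \left(2965 - -15964\right) = \left(-8\right) 2 + \left(2965 + 15964\right) = -16 + 18929 = 18913$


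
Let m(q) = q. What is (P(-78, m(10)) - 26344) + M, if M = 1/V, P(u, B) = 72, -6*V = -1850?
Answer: -24301597/925 ≈ -26272.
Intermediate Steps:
V = 925/3 (V = -1/6*(-1850) = 925/3 ≈ 308.33)
M = 3/925 (M = 1/(925/3) = 3/925 ≈ 0.0032432)
(P(-78, m(10)) - 26344) + M = (72 - 26344) + 3/925 = -26272 + 3/925 = -24301597/925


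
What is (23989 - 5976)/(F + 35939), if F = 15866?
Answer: 18013/51805 ≈ 0.34771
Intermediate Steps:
(23989 - 5976)/(F + 35939) = (23989 - 5976)/(15866 + 35939) = 18013/51805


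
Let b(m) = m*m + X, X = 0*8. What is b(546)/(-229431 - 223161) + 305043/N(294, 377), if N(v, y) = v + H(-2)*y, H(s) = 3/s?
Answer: -365452275/325076 ≈ -1124.2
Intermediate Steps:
X = 0
b(m) = m² (b(m) = m*m + 0 = m² + 0 = m²)
N(v, y) = v - 3*y/2 (N(v, y) = v + (3/(-2))*y = v + (3*(-½))*y = v - 3*y/2)
b(546)/(-229431 - 223161) + 305043/N(294, 377) = 546²/(-229431 - 223161) + 305043/(294 - 3/2*377) = 298116/(-452592) + 305043/(294 - 1131/2) = 298116*(-1/452592) + 305043/(-543/2) = -1183/1796 + 305043*(-2/543) = -1183/1796 - 203362/181 = -365452275/325076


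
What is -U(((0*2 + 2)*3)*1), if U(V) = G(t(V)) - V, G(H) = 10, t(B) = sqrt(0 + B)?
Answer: -4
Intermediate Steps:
t(B) = sqrt(B)
U(V) = 10 - V
-U(((0*2 + 2)*3)*1) = -(10 - (0*2 + 2)*3) = -(10 - (0 + 2)*3) = -(10 - 2*3) = -(10 - 6) = -1*4 = -4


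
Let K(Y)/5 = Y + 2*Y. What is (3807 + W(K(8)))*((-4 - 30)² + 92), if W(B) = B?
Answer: 4900896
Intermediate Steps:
K(Y) = 15*Y (K(Y) = 5*(Y + 2*Y) = 5*(3*Y) = 15*Y)
(3807 + W(K(8)))*((-4 - 30)² + 92) = (3807 + 15*8)*((-4 - 30)² + 92) = (3807 + 120)*((-34)² + 92) = 3927*(1156 + 92) = 3927*1248 = 4900896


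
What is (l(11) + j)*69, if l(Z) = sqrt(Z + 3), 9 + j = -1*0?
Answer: -621 + 69*sqrt(14) ≈ -362.83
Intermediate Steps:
j = -9 (j = -9 - 1*0 = -9 + 0 = -9)
l(Z) = sqrt(3 + Z)
(l(11) + j)*69 = (sqrt(3 + 11) - 9)*69 = (sqrt(14) - 9)*69 = (-9 + sqrt(14))*69 = -621 + 69*sqrt(14)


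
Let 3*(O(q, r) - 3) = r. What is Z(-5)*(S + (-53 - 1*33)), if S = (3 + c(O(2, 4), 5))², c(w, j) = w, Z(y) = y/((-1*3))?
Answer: -1450/27 ≈ -53.704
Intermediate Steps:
O(q, r) = 3 + r/3
Z(y) = -y/3 (Z(y) = y/(-3) = y*(-⅓) = -y/3)
S = 484/9 (S = (3 + (3 + (⅓)*4))² = (3 + (3 + 4/3))² = (3 + 13/3)² = (22/3)² = 484/9 ≈ 53.778)
Z(-5)*(S + (-53 - 1*33)) = (-⅓*(-5))*(484/9 + (-53 - 1*33)) = 5*(484/9 + (-53 - 33))/3 = 5*(484/9 - 86)/3 = (5/3)*(-290/9) = -1450/27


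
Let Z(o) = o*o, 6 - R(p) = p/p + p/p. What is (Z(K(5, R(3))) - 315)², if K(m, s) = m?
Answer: 84100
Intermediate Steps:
R(p) = 4 (R(p) = 6 - (p/p + p/p) = 6 - (1 + 1) = 6 - 1*2 = 6 - 2 = 4)
Z(o) = o²
(Z(K(5, R(3))) - 315)² = (5² - 315)² = (25 - 315)² = (-290)² = 84100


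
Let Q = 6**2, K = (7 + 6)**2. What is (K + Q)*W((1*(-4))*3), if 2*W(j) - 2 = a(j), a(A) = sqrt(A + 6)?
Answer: 205 + 205*I*sqrt(6)/2 ≈ 205.0 + 251.07*I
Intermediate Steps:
a(A) = sqrt(6 + A)
K = 169 (K = 13**2 = 169)
Q = 36
W(j) = 1 + sqrt(6 + j)/2
(K + Q)*W((1*(-4))*3) = (169 + 36)*(1 + sqrt(6 + (1*(-4))*3)/2) = 205*(1 + sqrt(6 - 4*3)/2) = 205*(1 + sqrt(6 - 12)/2) = 205*(1 + sqrt(-6)/2) = 205*(1 + (I*sqrt(6))/2) = 205*(1 + I*sqrt(6)/2) = 205 + 205*I*sqrt(6)/2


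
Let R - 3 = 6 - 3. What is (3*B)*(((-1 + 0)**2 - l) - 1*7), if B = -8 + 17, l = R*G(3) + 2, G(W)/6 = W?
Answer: -3132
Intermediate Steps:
G(W) = 6*W
R = 6 (R = 3 + (6 - 3) = 3 + 3 = 6)
l = 110 (l = 6*(6*3) + 2 = 6*18 + 2 = 108 + 2 = 110)
B = 9
(3*B)*(((-1 + 0)**2 - l) - 1*7) = (3*9)*(((-1 + 0)**2 - 1*110) - 1*7) = 27*(((-1)**2 - 110) - 7) = 27*((1 - 110) - 7) = 27*(-109 - 7) = 27*(-116) = -3132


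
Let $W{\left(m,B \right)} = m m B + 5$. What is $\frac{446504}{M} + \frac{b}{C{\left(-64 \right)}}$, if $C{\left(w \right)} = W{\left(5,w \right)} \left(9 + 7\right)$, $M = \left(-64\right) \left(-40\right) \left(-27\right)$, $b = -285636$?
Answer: $\frac{13044341}{2756160} \approx 4.7328$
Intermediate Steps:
$W{\left(m,B \right)} = 5 + B m^{2}$ ($W{\left(m,B \right)} = m^{2} B + 5 = B m^{2} + 5 = 5 + B m^{2}$)
$M = -69120$ ($M = 2560 \left(-27\right) = -69120$)
$C{\left(w \right)} = 80 + 400 w$ ($C{\left(w \right)} = \left(5 + w 5^{2}\right) \left(9 + 7\right) = \left(5 + w 25\right) 16 = \left(5 + 25 w\right) 16 = 80 + 400 w$)
$\frac{446504}{M} + \frac{b}{C{\left(-64 \right)}} = \frac{446504}{-69120} - \frac{285636}{80 + 400 \left(-64\right)} = 446504 \left(- \frac{1}{69120}\right) - \frac{285636}{80 - 25600} = - \frac{55813}{8640} - \frac{285636}{-25520} = - \frac{55813}{8640} - - \frac{71409}{6380} = - \frac{55813}{8640} + \frac{71409}{6380} = \frac{13044341}{2756160}$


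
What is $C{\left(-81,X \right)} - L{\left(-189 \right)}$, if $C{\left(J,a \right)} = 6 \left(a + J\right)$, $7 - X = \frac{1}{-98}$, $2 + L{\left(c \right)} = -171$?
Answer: $- \frac{13276}{49} \approx -270.94$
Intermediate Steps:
$L{\left(c \right)} = -173$ ($L{\left(c \right)} = -2 - 171 = -173$)
$X = \frac{687}{98}$ ($X = 7 - \frac{1}{-98} = 7 - - \frac{1}{98} = 7 + \frac{1}{98} = \frac{687}{98} \approx 7.0102$)
$C{\left(J,a \right)} = 6 J + 6 a$ ($C{\left(J,a \right)} = 6 \left(J + a\right) = 6 J + 6 a$)
$C{\left(-81,X \right)} - L{\left(-189 \right)} = \left(6 \left(-81\right) + 6 \cdot \frac{687}{98}\right) - -173 = \left(-486 + \frac{2061}{49}\right) + 173 = - \frac{21753}{49} + 173 = - \frac{13276}{49}$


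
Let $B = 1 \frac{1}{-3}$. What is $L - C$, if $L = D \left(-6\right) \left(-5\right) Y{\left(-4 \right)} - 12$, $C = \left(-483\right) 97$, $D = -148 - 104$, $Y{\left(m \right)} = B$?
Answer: $49359$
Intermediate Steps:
$B = - \frac{1}{3}$ ($B = 1 \left(- \frac{1}{3}\right) = - \frac{1}{3} \approx -0.33333$)
$Y{\left(m \right)} = - \frac{1}{3}$
$D = -252$ ($D = -148 - 104 = -252$)
$C = -46851$
$L = 2508$ ($L = - 252 \left(-6\right) \left(-5\right) \left(- \frac{1}{3}\right) - 12 = - 252 \cdot 30 \left(- \frac{1}{3}\right) - 12 = \left(-252\right) \left(-10\right) - 12 = 2520 - 12 = 2508$)
$L - C = 2508 - -46851 = 2508 + 46851 = 49359$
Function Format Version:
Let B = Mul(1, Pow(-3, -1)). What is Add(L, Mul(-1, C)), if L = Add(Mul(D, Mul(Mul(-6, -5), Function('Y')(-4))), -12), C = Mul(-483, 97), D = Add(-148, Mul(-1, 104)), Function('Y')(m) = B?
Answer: 49359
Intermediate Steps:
B = Rational(-1, 3) (B = Mul(1, Rational(-1, 3)) = Rational(-1, 3) ≈ -0.33333)
Function('Y')(m) = Rational(-1, 3)
D = -252 (D = Add(-148, -104) = -252)
C = -46851
L = 2508 (L = Add(Mul(-252, Mul(Mul(-6, -5), Rational(-1, 3))), -12) = Add(Mul(-252, Mul(30, Rational(-1, 3))), -12) = Add(Mul(-252, -10), -12) = Add(2520, -12) = 2508)
Add(L, Mul(-1, C)) = Add(2508, Mul(-1, -46851)) = Add(2508, 46851) = 49359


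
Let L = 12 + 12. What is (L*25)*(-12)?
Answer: -7200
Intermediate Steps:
L = 24
(L*25)*(-12) = (24*25)*(-12) = 600*(-12) = -7200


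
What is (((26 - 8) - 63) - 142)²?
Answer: 34969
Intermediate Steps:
(((26 - 8) - 63) - 142)² = ((18 - 63) - 142)² = (-45 - 142)² = (-187)² = 34969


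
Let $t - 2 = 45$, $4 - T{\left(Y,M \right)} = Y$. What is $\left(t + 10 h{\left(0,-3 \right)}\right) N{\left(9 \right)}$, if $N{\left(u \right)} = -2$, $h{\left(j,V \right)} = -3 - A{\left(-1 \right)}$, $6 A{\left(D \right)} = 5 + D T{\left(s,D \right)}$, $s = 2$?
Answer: $-24$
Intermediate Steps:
$T{\left(Y,M \right)} = 4 - Y$
$A{\left(D \right)} = \frac{5}{6} + \frac{D}{3}$ ($A{\left(D \right)} = \frac{5 + D \left(4 - 2\right)}{6} = \frac{5 + D 2}{6} = \frac{5 + 2 D}{6} = \frac{5}{6} + \frac{D}{3}$)
$h{\left(j,V \right)} = - \frac{7}{2}$ ($h{\left(j,V \right)} = -3 - \left(\frac{5}{6} + \frac{1}{3} \left(-1\right)\right) = -3 - \left(\frac{5}{6} - \frac{1}{3}\right) = -3 - \frac{1}{2} = - \frac{7}{2}$)
$t = 47$ ($t = 2 + 45 = 47$)
$\left(t + 10 h{\left(0,-3 \right)}\right) N{\left(9 \right)} = \left(47 + 10 \left(- \frac{7}{2}\right)\right) \left(-2\right) = \left(47 - 35\right) \left(-2\right) = 12 \left(-2\right) = -24$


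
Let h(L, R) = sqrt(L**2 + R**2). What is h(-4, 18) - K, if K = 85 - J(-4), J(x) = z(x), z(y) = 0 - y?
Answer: -81 + 2*sqrt(85) ≈ -62.561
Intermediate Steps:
z(y) = -y
J(x) = -x
K = 81 (K = 85 - (-1)*(-4) = 85 - 1*4 = 85 - 4 = 81)
h(-4, 18) - K = sqrt((-4)**2 + 18**2) - 1*81 = sqrt(16 + 324) - 81 = sqrt(340) - 81 = 2*sqrt(85) - 81 = -81 + 2*sqrt(85)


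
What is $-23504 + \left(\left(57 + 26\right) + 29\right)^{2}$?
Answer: $-10960$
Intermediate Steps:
$-23504 + \left(\left(57 + 26\right) + 29\right)^{2} = -23504 + \left(83 + 29\right)^{2} = -23504 + 112^{2} = -23504 + 12544 = -10960$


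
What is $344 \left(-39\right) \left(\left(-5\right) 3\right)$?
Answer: $201240$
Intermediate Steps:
$344 \left(-39\right) \left(\left(-5\right) 3\right) = \left(-13416\right) \left(-15\right) = 201240$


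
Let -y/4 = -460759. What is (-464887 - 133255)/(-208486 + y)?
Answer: -299071/817275 ≈ -0.36594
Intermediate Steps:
y = 1843036 (y = -4*(-460759) = 1843036)
(-464887 - 133255)/(-208486 + y) = (-464887 - 133255)/(-208486 + 1843036) = -598142/1634550 = -598142*1/1634550 = -299071/817275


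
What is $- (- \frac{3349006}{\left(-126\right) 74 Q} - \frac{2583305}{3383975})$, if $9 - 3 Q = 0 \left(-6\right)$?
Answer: $- \frac{160867033877}{1352236410} \approx -118.96$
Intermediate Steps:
$Q = 3$ ($Q = 3 - \frac{0 \left(-6\right)}{3} = 3 - 0 = 3 + 0 = 3$)
$- (- \frac{3349006}{\left(-126\right) 74 Q} - \frac{2583305}{3383975}) = - (- \frac{3349006}{\left(-126\right) 74 \cdot 3} - \frac{2583305}{3383975}) = - (- \frac{3349006}{\left(-9324\right) 3} - \frac{516661}{676795}) = - (- \frac{3349006}{-27972} - \frac{516661}{676795}) = - (\left(-3349006\right) \left(- \frac{1}{27972}\right) - \frac{516661}{676795}) = - (\frac{1674503}{13986} - \frac{516661}{676795}) = \left(-1\right) \frac{160867033877}{1352236410} = - \frac{160867033877}{1352236410}$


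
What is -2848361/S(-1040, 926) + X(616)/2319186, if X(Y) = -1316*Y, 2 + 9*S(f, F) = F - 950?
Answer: 29726444755129/30149418 ≈ 9.8597e+5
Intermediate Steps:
S(f, F) = -952/9 + F/9 (S(f, F) = -2/9 + (F - 950)/9 = -2/9 + (-950 + F)/9 = -2/9 + (-950/9 + F/9) = -952/9 + F/9)
-2848361/S(-1040, 926) + X(616)/2319186 = -2848361/(-952/9 + (⅑)*926) - 1316*616/2319186 = -2848361/(-952/9 + 926/9) - 810656*1/2319186 = -2848361/(-26/9) - 405328/1159593 = -2848361*(-9/26) - 405328/1159593 = 25635249/26 - 405328/1159593 = 29726444755129/30149418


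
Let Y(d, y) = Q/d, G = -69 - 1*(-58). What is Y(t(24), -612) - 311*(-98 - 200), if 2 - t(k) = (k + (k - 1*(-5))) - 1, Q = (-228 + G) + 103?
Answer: 2317018/25 ≈ 92681.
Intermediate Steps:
G = -11 (G = -69 + 58 = -11)
Q = -136 (Q = (-228 - 11) + 103 = -239 + 103 = -136)
t(k) = -2 - 2*k (t(k) = 2 - ((k + (k - 1*(-5))) - 1) = 2 - ((k + (k + 5)) - 1) = 2 - ((k + (5 + k)) - 1) = 2 - ((5 + 2*k) - 1) = 2 - (4 + 2*k) = 2 + (-4 - 2*k) = -2 - 2*k)
Y(d, y) = -136/d
Y(t(24), -612) - 311*(-98 - 200) = -136/(-2 - 2*24) - 311*(-98 - 200) = -136/(-2 - 48) - 311*(-298) = -136/(-50) - 1*(-92678) = -136*(-1/50) + 92678 = 68/25 + 92678 = 2317018/25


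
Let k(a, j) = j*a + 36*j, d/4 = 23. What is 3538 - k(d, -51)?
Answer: 10066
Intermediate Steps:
d = 92 (d = 4*23 = 92)
k(a, j) = 36*j + a*j (k(a, j) = a*j + 36*j = 36*j + a*j)
3538 - k(d, -51) = 3538 - (-51)*(36 + 92) = 3538 - (-51)*128 = 3538 - 1*(-6528) = 3538 + 6528 = 10066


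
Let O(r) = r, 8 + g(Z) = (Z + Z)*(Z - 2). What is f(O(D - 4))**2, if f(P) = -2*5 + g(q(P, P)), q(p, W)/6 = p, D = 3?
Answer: 6084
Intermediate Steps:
q(p, W) = 6*p
g(Z) = -8 + 2*Z*(-2 + Z) (g(Z) = -8 + (Z + Z)*(Z - 2) = -8 + (2*Z)*(-2 + Z) = -8 + 2*Z*(-2 + Z))
f(P) = -18 - 24*P + 72*P**2 (f(P) = -2*5 + (-8 - 24*P + 2*(6*P)**2) = -10 + (-8 - 24*P + 2*(36*P**2)) = -10 + (-8 - 24*P + 72*P**2) = -18 - 24*P + 72*P**2)
f(O(D - 4))**2 = (-18 - 24*(3 - 4) + 72*(3 - 4)**2)**2 = (-18 - 24*(-1) + 72*(-1)**2)**2 = (-18 + 24 + 72*1)**2 = (-18 + 24 + 72)**2 = 78**2 = 6084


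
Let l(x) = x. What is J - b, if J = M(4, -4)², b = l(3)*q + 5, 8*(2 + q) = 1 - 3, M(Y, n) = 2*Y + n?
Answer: 71/4 ≈ 17.750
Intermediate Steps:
M(Y, n) = n + 2*Y
q = -9/4 (q = -2 + (1 - 3)/8 = -2 + (⅛)*(-2) = -2 - ¼ = -9/4 ≈ -2.2500)
b = -7/4 (b = 3*(-9/4) + 5 = -27/4 + 5 = -7/4 ≈ -1.7500)
J = 16 (J = (-4 + 2*4)² = (-4 + 8)² = 4² = 16)
J - b = 16 - 1*(-7/4) = 16 + 7/4 = 71/4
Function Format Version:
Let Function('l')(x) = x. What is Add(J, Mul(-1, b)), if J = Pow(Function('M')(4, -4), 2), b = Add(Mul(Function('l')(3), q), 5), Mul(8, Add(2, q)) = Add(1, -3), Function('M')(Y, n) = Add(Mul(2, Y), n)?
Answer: Rational(71, 4) ≈ 17.750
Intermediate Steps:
Function('M')(Y, n) = Add(n, Mul(2, Y))
q = Rational(-9, 4) (q = Add(-2, Mul(Rational(1, 8), Add(1, -3))) = Add(-2, Mul(Rational(1, 8), -2)) = Add(-2, Rational(-1, 4)) = Rational(-9, 4) ≈ -2.2500)
b = Rational(-7, 4) (b = Add(Mul(3, Rational(-9, 4)), 5) = Add(Rational(-27, 4), 5) = Rational(-7, 4) ≈ -1.7500)
J = 16 (J = Pow(Add(-4, Mul(2, 4)), 2) = Pow(Add(-4, 8), 2) = Pow(4, 2) = 16)
Add(J, Mul(-1, b)) = Add(16, Mul(-1, Rational(-7, 4))) = Add(16, Rational(7, 4)) = Rational(71, 4)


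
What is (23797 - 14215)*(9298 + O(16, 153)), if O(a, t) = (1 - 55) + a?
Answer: 88729320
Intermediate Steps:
O(a, t) = -54 + a
(23797 - 14215)*(9298 + O(16, 153)) = (23797 - 14215)*(9298 + (-54 + 16)) = 9582*(9298 - 38) = 9582*9260 = 88729320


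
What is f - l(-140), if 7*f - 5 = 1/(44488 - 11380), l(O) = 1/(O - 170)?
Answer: 831443/1158780 ≈ 0.71752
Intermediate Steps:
l(O) = 1/(-170 + O)
f = 165541/231756 (f = 5/7 + 1/(7*(44488 - 11380)) = 5/7 + (⅐)/33108 = 5/7 + (⅐)*(1/33108) = 5/7 + 1/231756 = 165541/231756 ≈ 0.71429)
f - l(-140) = 165541/231756 - 1/(-170 - 140) = 165541/231756 - 1/(-310) = 165541/231756 - 1*(-1/310) = 165541/231756 + 1/310 = 831443/1158780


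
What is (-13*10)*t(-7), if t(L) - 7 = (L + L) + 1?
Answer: 780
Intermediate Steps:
t(L) = 8 + 2*L (t(L) = 7 + ((L + L) + 1) = 7 + (2*L + 1) = 7 + (1 + 2*L) = 8 + 2*L)
(-13*10)*t(-7) = (-13*10)*(8 + 2*(-7)) = -130*(8 - 14) = -130*(-6) = 780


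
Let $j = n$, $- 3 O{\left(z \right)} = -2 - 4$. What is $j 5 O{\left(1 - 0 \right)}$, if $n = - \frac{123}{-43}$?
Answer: $\frac{1230}{43} \approx 28.605$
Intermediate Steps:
$O{\left(z \right)} = 2$ ($O{\left(z \right)} = - \frac{-2 - 4}{3} = \left(- \frac{1}{3}\right) \left(-6\right) = 2$)
$n = \frac{123}{43}$ ($n = \left(-123\right) \left(- \frac{1}{43}\right) = \frac{123}{43} \approx 2.8605$)
$j = \frac{123}{43} \approx 2.8605$
$j 5 O{\left(1 - 0 \right)} = \frac{123 \cdot 5 \cdot 2}{43} = \frac{123}{43} \cdot 10 = \frac{1230}{43}$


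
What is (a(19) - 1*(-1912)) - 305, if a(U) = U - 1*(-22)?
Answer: 1648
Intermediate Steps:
a(U) = 22 + U (a(U) = U + 22 = 22 + U)
(a(19) - 1*(-1912)) - 305 = ((22 + 19) - 1*(-1912)) - 305 = (41 + 1912) - 305 = 1953 - 305 = 1648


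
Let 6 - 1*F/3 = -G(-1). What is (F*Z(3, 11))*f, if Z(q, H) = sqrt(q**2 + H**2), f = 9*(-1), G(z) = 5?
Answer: -297*sqrt(130) ≈ -3386.3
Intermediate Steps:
f = -9
Z(q, H) = sqrt(H**2 + q**2)
F = 33 (F = 18 - (-3)*5 = 18 - 3*(-5) = 18 + 15 = 33)
(F*Z(3, 11))*f = (33*sqrt(11**2 + 3**2))*(-9) = (33*sqrt(121 + 9))*(-9) = (33*sqrt(130))*(-9) = -297*sqrt(130)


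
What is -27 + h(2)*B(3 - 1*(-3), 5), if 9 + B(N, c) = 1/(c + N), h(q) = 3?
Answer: -591/11 ≈ -53.727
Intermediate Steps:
B(N, c) = -9 + 1/(N + c) (B(N, c) = -9 + 1/(c + N) = -9 + 1/(N + c))
-27 + h(2)*B(3 - 1*(-3), 5) = -27 + 3*((1 - 9*(3 - 1*(-3)) - 9*5)/((3 - 1*(-3)) + 5)) = -27 + 3*((1 - 9*(3 + 3) - 45)/((3 + 3) + 5)) = -27 + 3*((1 - 9*6 - 45)/(6 + 5)) = -27 + 3*((1 - 54 - 45)/11) = -27 + 3*((1/11)*(-98)) = -27 + 3*(-98/11) = -27 - 294/11 = -591/11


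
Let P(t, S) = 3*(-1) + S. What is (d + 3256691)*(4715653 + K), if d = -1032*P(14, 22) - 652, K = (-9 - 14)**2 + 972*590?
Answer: 17119626076322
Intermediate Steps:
P(t, S) = -3 + S
K = 574009 (K = (-23)**2 + 573480 = 529 + 573480 = 574009)
d = -20260 (d = -1032*(-3 + 22) - 652 = -1032*19 - 652 = -19608 - 652 = -20260)
(d + 3256691)*(4715653 + K) = (-20260 + 3256691)*(4715653 + 574009) = 3236431*5289662 = 17119626076322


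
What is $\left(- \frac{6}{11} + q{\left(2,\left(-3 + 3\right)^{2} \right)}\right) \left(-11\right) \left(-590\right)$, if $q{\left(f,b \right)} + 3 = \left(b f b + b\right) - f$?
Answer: $-35990$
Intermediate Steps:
$q{\left(f,b \right)} = -3 + b - f + f b^{2}$ ($q{\left(f,b \right)} = -3 - \left(f - b - b f b\right) = -3 - \left(f - b - f b^{2}\right) = -3 + \left(b - f + f b^{2}\right) = -3 + b - f + f b^{2}$)
$\left(- \frac{6}{11} + q{\left(2,\left(-3 + 3\right)^{2} \right)}\right) \left(-11\right) \left(-590\right) = \left(- \frac{6}{11} + \left(-3 + \left(-3 + 3\right)^{2} - 2 + 2 \left(\left(-3 + 3\right)^{2}\right)^{2}\right)\right) \left(-11\right) \left(-590\right) = \left(\left(-6\right) \frac{1}{11} + \left(-3 + 0^{2} - 2 + 2 \left(0^{2}\right)^{2}\right)\right) \left(-11\right) \left(-590\right) = \left(- \frac{6}{11} + \left(-3 + 0 - 2 + 2 \cdot 0^{2}\right)\right) \left(-11\right) \left(-590\right) = \left(- \frac{6}{11} + \left(-3 + 0 - 2 + 2 \cdot 0\right)\right) \left(-11\right) \left(-590\right) = \left(- \frac{6}{11} + \left(-3 + 0 - 2 + 0\right)\right) \left(-11\right) \left(-590\right) = \left(- \frac{6}{11} - 5\right) \left(-11\right) \left(-590\right) = \left(- \frac{61}{11}\right) \left(-11\right) \left(-590\right) = 61 \left(-590\right) = -35990$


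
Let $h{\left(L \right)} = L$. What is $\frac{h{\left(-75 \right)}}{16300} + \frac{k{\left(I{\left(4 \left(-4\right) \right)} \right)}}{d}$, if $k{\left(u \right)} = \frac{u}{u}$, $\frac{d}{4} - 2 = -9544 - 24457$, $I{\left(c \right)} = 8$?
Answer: $- \frac{25540}{5541837} \approx -0.0046086$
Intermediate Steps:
$d = -135996$ ($d = 8 + 4 \left(-9544 - 24457\right) = 8 + 4 \left(-34001\right) = 8 - 136004 = -135996$)
$k{\left(u \right)} = 1$
$\frac{h{\left(-75 \right)}}{16300} + \frac{k{\left(I{\left(4 \left(-4\right) \right)} \right)}}{d} = - \frac{75}{16300} + 1 \frac{1}{-135996} = \left(-75\right) \frac{1}{16300} + 1 \left(- \frac{1}{135996}\right) = - \frac{3}{652} - \frac{1}{135996} = - \frac{25540}{5541837}$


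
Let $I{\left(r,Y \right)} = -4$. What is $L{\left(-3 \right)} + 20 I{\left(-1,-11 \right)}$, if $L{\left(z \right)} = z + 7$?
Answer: $-76$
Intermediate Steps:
$L{\left(z \right)} = 7 + z$
$L{\left(-3 \right)} + 20 I{\left(-1,-11 \right)} = \left(7 - 3\right) + 20 \left(-4\right) = 4 - 80 = -76$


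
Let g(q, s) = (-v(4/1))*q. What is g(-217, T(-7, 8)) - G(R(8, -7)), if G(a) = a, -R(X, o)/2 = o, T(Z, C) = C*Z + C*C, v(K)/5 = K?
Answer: 4326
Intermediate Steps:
v(K) = 5*K
T(Z, C) = C**2 + C*Z (T(Z, C) = C*Z + C**2 = C**2 + C*Z)
R(X, o) = -2*o
g(q, s) = -20*q (g(q, s) = (-5*4/1)*q = (-5*4*1)*q = (-5*4)*q = (-1*20)*q = -20*q)
g(-217, T(-7, 8)) - G(R(8, -7)) = -20*(-217) - (-2)*(-7) = 4340 - 1*14 = 4340 - 14 = 4326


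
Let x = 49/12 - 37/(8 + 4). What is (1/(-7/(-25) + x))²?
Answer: 625/1024 ≈ 0.61035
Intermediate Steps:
x = 1 (x = 49*(1/12) - 37/12 = 49/12 - 37*1/12 = 49/12 - 37/12 = 1)
(1/(-7/(-25) + x))² = (1/(-7/(-25) + 1))² = (1/(-7*(-1/25) + 1))² = (1/(7/25 + 1))² = (1/(32/25))² = (25/32)² = 625/1024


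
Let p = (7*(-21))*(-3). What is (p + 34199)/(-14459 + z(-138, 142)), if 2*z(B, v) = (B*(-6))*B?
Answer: -34640/71591 ≈ -0.48386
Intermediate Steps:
z(B, v) = -3*B² (z(B, v) = ((B*(-6))*B)/2 = ((-6*B)*B)/2 = (-6*B²)/2 = -3*B²)
p = 441 (p = -147*(-3) = 441)
(p + 34199)/(-14459 + z(-138, 142)) = (441 + 34199)/(-14459 - 3*(-138)²) = 34640/(-14459 - 3*19044) = 34640/(-14459 - 57132) = 34640/(-71591) = 34640*(-1/71591) = -34640/71591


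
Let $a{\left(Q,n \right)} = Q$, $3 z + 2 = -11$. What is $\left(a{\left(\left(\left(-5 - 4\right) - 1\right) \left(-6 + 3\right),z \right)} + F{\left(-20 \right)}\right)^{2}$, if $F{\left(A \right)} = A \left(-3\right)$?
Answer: $8100$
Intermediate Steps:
$F{\left(A \right)} = - 3 A$
$z = - \frac{13}{3}$ ($z = - \frac{2}{3} + \frac{1}{3} \left(-11\right) = - \frac{2}{3} - \frac{11}{3} = - \frac{13}{3} \approx -4.3333$)
$\left(a{\left(\left(\left(-5 - 4\right) - 1\right) \left(-6 + 3\right),z \right)} + F{\left(-20 \right)}\right)^{2} = \left(\left(\left(-5 - 4\right) - 1\right) \left(-6 + 3\right) - -60\right)^{2} = \left(\left(-9 - 1\right) \left(-3\right) + 60\right)^{2} = \left(\left(-10\right) \left(-3\right) + 60\right)^{2} = \left(30 + 60\right)^{2} = 90^{2} = 8100$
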